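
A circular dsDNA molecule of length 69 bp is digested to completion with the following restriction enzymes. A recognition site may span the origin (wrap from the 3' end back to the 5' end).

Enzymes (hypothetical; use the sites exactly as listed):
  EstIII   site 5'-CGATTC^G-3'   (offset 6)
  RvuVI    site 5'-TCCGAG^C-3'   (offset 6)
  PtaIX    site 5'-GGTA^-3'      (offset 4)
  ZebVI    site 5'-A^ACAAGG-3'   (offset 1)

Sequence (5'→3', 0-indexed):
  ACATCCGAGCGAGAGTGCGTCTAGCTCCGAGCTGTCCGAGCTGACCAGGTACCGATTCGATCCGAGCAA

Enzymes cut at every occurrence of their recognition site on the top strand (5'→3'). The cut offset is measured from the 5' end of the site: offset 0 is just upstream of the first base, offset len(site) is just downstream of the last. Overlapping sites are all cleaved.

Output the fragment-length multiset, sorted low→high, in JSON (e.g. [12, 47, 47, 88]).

Site scan:
  EstIII (CGATTCG, off=6): starts [52] → cuts [58]
  RvuVI (TCCGAGC, off=6): starts [3, 25, 34, 60] → cuts [9, 31, 40, 66]
  PtaIX (GGTA, off=4): starts [47] → cuts [51]
  ZebVI (AACAAGG, off=1): no sites

All cut coordinates (distinct, sorted): [9, 31, 40, 51, 58, 66]

Fragments:
  9→31: 22 bp
  31→40: 9 bp
  40→51: 11 bp
  51→58: 7 bp
  58→66: 8 bp
  66→9 (wrap): 69-66+9 = 12 bp

[7,8,9,11,12,22]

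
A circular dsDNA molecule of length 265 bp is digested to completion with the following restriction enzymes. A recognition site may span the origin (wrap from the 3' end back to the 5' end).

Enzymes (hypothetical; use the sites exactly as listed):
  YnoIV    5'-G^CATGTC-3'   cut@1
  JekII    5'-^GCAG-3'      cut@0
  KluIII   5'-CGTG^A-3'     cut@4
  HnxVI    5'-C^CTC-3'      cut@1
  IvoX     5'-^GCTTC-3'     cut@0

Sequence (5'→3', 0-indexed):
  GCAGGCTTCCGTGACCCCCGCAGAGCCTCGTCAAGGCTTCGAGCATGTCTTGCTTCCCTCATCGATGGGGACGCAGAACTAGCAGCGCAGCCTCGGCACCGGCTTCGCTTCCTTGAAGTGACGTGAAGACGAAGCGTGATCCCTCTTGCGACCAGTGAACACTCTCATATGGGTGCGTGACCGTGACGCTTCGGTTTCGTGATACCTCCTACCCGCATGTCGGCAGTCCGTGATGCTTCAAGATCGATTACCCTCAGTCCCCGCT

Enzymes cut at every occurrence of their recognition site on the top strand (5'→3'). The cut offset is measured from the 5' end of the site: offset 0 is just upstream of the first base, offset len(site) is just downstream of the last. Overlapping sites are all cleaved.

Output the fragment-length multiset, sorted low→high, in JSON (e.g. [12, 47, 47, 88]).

[2,2,4,4,4,5,5,5,6,6,6,7,7,8,8,9,9,9,10,10,10,13,13,14,15,18,19,37]

Scan for sites:
  YnoIV (GCATGTC, off=1): starts [42, 214] → cuts [43, 215]
  JekII (GCAG, off=0): starts [0, 19, 72, 81, 86, 222] → cuts [0, 19, 72, 81, 86, 222]
  KluIII (CGTGA, off=4): starts [9, 121, 134, 175, 181, 197, 228] → cuts [13, 125, 138, 179, 185, 201, 232]
  HnxVI (CCTC, off=1): starts [25, 56, 90, 141, 204, 251] → cuts [26, 57, 91, 142, 205, 252]
  IvoX (GCTTC, off=0): starts [4, 35, 51, 101, 106, 187, 234] → cuts [4, 35, 51, 101, 106, 187, 234]

Pooled cuts: [0, 4, 13, 19, 26, 35, 43, 51, 57, 72, 81, 86, 91, 101, 106, 125, 138, 142, 179, 185, 187, 201, 205, 215, 222, 232, 234, 252]

Fragment lengths:
  0→4: 4 bp
  4→13: 9 bp
  13→19: 6 bp
  19→26: 7 bp
  26→35: 9 bp
  35→43: 8 bp
  43→51: 8 bp
  51→57: 6 bp
  57→72: 15 bp
  72→81: 9 bp
  81→86: 5 bp
  86→91: 5 bp
  91→101: 10 bp
  101→106: 5 bp
  106→125: 19 bp
  125→138: 13 bp
  138→142: 4 bp
  142→179: 37 bp
  179→185: 6 bp
  185→187: 2 bp
  187→201: 14 bp
  201→205: 4 bp
  205→215: 10 bp
  215→222: 7 bp
  222→232: 10 bp
  232→234: 2 bp
  234→252: 18 bp
  252→0 (wrap): 265-252+0 = 13 bp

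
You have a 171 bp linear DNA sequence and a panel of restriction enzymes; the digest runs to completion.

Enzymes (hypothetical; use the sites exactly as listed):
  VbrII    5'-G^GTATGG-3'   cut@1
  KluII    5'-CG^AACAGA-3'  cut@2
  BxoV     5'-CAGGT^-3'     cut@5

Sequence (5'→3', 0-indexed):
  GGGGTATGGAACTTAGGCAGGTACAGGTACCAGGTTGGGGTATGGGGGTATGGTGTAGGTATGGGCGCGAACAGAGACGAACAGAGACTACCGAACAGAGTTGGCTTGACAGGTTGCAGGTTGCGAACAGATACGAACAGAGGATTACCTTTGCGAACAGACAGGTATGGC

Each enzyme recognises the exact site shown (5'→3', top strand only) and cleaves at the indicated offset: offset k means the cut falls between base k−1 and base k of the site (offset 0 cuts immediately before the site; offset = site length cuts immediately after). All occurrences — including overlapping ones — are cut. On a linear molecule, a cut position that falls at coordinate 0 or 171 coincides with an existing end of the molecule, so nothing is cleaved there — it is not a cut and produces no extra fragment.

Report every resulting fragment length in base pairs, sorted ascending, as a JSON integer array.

Per-enzyme occurrences:
  VbrII GGTATGG/1: at [2, 38, 46, 57, 163] ⇒ [3, 39, 47, 58, 164]
  KluII CGAACAGA/2: at [67, 77, 91, 123, 133, 153] ⇒ [69, 79, 93, 125, 135, 155]
  BxoV CAGGT/5: at [17, 23, 30, 109, 116, 161] ⇒ [22, 28, 35, 114, 121, 166]

Pooled cuts: [3, 22, 28, 35, 39, 47, 58, 69, 79, 93, 114, 121, 125, 135, 155, 164, 166]

Fragments:
  [0,3): 3 bp
  [3,22): 19 bp
  [22,28): 6 bp
  [28,35): 7 bp
  [35,39): 4 bp
  [39,47): 8 bp
  [47,58): 11 bp
  [58,69): 11 bp
  [69,79): 10 bp
  [79,93): 14 bp
  [93,114): 21 bp
  [114,121): 7 bp
  [121,125): 4 bp
  [125,135): 10 bp
  [135,155): 20 bp
  [155,164): 9 bp
  [164,166): 2 bp
  [166,171): 5 bp

[2,3,4,4,5,6,7,7,8,9,10,10,11,11,14,19,20,21]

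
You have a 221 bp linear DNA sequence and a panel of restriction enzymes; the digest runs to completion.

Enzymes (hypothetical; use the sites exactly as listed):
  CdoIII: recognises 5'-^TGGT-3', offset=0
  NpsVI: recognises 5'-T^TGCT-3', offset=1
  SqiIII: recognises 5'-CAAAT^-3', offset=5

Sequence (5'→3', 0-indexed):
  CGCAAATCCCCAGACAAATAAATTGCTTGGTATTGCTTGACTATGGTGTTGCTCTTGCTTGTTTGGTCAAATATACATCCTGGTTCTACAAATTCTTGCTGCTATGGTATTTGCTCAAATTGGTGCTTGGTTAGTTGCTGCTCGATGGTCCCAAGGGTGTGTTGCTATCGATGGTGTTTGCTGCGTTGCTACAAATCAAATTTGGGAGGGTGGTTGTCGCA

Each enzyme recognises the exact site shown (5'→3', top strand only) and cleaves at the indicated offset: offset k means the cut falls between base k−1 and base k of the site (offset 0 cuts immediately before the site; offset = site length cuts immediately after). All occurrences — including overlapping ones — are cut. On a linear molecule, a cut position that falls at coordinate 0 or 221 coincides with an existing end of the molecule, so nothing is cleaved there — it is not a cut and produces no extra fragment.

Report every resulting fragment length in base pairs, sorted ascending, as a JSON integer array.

Scan for sites:
  CdoIII (TGGT, off=0): starts [27, 43, 63, 80, 104, 120, 127, 145, 171, 210] → cuts [27, 43, 63, 80, 104, 120, 127, 145, 171, 210]
  NpsVI (TTGCT, off=1): starts [22, 32, 48, 54, 95, 110, 134, 161, 177, 185] → cuts [23, 33, 49, 55, 96, 111, 135, 162, 178, 186]
  SqiIII (CAAAT, off=5): starts [2, 14, 67, 88, 115, 191, 196] → cuts [7, 19, 72, 93, 120, 196, 201]

Pooled cuts: [7, 19, 23, 27, 33, 43, 49, 55, 63, 72, 80, 93, 96, 104, 111, 120, 127, 135, 145, 162, 171, 178, 186, 196, 201, 210]

Fragments:
  [0,7): 7 bp
  [7,19): 12 bp
  [19,23): 4 bp
  [23,27): 4 bp
  [27,33): 6 bp
  [33,43): 10 bp
  [43,49): 6 bp
  [49,55): 6 bp
  [55,63): 8 bp
  [63,72): 9 bp
  [72,80): 8 bp
  [80,93): 13 bp
  [93,96): 3 bp
  [96,104): 8 bp
  [104,111): 7 bp
  [111,120): 9 bp
  [120,127): 7 bp
  [127,135): 8 bp
  [135,145): 10 bp
  [145,162): 17 bp
  [162,171): 9 bp
  [171,178): 7 bp
  [178,186): 8 bp
  [186,196): 10 bp
  [196,201): 5 bp
  [201,210): 9 bp
  [210,221): 11 bp

[3,4,4,5,6,6,6,7,7,7,7,8,8,8,8,8,9,9,9,9,10,10,10,11,12,13,17]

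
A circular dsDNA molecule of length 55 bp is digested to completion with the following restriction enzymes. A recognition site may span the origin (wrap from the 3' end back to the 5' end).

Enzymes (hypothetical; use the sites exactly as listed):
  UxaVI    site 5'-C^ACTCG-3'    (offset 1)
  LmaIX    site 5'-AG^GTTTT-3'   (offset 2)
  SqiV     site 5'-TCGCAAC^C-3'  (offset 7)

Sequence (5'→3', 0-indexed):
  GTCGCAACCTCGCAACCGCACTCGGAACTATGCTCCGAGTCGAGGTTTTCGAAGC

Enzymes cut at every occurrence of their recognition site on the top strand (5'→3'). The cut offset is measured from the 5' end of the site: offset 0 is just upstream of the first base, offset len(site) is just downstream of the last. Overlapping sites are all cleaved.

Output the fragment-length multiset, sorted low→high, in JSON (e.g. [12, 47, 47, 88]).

[3,8,19,25]

Site scan:
  UxaVI CACTCG/1: at [18] ⇒ [19]
  LmaIX AGGTTTT/2: at [42] ⇒ [44]
  SqiV TCGCAACC/7: at [1, 9] ⇒ [8, 16]

All cut coordinates (distinct, sorted): [8, 16, 19, 44]

Fragment lengths:
  8→16: 8 bp
  16→19: 3 bp
  19→44: 25 bp
  44→8 (wrap): 55-44+8 = 19 bp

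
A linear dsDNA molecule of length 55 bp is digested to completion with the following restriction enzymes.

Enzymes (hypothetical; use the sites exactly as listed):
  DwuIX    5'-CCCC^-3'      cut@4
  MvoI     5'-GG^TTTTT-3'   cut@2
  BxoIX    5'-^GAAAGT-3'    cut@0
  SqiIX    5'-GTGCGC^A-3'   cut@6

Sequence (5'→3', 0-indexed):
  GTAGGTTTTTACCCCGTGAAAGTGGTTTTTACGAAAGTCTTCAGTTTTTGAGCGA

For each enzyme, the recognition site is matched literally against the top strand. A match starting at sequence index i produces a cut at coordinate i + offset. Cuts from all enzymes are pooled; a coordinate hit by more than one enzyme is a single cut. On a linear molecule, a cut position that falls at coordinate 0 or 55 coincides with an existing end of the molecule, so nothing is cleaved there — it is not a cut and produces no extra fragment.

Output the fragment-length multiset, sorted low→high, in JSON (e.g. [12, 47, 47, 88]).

Site scan:
  DwuIX CCCC/4: at [11] ⇒ [15]
  MvoI GGTTTTT/2: at [3, 23] ⇒ [5, 25]
  BxoIX GAAAGT/0: at [17, 32] ⇒ [17, 32]
  SqiIX (GTGCGCA, off=6): no sites

All cut coordinates (distinct, sorted): [5, 15, 17, 25, 32]

Fragment lengths:
  [0,5): 5 bp
  [5,15): 10 bp
  [15,17): 2 bp
  [17,25): 8 bp
  [25,32): 7 bp
  [32,55): 23 bp

[2,5,7,8,10,23]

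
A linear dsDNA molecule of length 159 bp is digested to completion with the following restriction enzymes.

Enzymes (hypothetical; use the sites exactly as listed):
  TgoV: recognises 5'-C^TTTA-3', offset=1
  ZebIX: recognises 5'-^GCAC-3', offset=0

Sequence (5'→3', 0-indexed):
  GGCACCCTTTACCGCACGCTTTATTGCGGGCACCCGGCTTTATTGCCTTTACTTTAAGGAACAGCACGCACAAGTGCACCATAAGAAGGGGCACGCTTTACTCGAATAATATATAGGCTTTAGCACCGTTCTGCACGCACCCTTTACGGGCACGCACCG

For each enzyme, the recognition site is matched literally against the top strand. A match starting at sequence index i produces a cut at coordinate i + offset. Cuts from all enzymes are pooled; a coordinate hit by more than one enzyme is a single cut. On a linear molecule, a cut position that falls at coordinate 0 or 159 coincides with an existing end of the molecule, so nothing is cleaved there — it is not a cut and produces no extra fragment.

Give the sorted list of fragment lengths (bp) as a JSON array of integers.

Per-enzyme occurrences:
  TgoV CTTTA/1: at [6, 18, 37, 46, 51, 95, 117, 141] ⇒ [7, 19, 38, 47, 52, 96, 118, 142]
  ZebIX GCAC/0: at [1, 13, 29, 63, 67, 75, 90, 122, 132, 136, 149, 153] ⇒ [1, 13, 29, 63, 67, 75, 90, 122, 132, 136, 149, 153]

All cut coordinates (distinct, sorted): [1, 7, 13, 19, 29, 38, 47, 52, 63, 67, 75, 90, 96, 118, 122, 132, 136, 142, 149, 153]

Fragments:
  [0,1): 1 bp
  [1,7): 6 bp
  [7,13): 6 bp
  [13,19): 6 bp
  [19,29): 10 bp
  [29,38): 9 bp
  [38,47): 9 bp
  [47,52): 5 bp
  [52,63): 11 bp
  [63,67): 4 bp
  [67,75): 8 bp
  [75,90): 15 bp
  [90,96): 6 bp
  [96,118): 22 bp
  [118,122): 4 bp
  [122,132): 10 bp
  [132,136): 4 bp
  [136,142): 6 bp
  [142,149): 7 bp
  [149,153): 4 bp
  [153,159): 6 bp

[1,4,4,4,4,5,6,6,6,6,6,6,7,8,9,9,10,10,11,15,22]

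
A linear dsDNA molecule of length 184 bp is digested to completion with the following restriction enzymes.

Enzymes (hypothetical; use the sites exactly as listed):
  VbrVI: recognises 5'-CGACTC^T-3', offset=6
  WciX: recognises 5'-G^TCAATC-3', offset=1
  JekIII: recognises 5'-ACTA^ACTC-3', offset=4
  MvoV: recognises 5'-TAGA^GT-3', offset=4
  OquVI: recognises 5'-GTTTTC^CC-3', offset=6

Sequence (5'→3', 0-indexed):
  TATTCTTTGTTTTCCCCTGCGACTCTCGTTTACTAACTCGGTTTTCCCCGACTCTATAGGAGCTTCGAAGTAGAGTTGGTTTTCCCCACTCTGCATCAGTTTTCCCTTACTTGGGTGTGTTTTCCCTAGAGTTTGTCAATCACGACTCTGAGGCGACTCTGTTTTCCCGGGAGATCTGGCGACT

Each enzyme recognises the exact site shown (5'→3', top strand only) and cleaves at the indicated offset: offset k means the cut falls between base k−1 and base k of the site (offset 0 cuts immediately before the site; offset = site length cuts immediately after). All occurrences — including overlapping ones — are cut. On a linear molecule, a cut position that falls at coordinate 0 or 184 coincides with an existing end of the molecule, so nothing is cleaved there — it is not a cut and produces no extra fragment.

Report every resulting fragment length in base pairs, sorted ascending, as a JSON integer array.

[5,6,7,8,10,10,11,11,11,13,14,18,20,20,20]

Per-enzyme occurrences:
  VbrVI CGACTCT/6: at [19, 48, 142, 153] ⇒ [25, 54, 148, 159]
  WciX GTCAATC/1: at [134] ⇒ [135]
  JekIII ACTAACTC/4: at [31] ⇒ [35]
  MvoV TAGAGT/4: at [70, 126] ⇒ [74, 130]
  OquVI GTTTTCCC/6: at [8, 40, 78, 98, 118, 160] ⇒ [14, 46, 84, 104, 124, 166]

All cut coordinates (distinct, sorted): [14, 25, 35, 46, 54, 74, 84, 104, 124, 130, 135, 148, 159, 166]

Fragments:
  [0,14): 14 bp
  [14,25): 11 bp
  [25,35): 10 bp
  [35,46): 11 bp
  [46,54): 8 bp
  [54,74): 20 bp
  [74,84): 10 bp
  [84,104): 20 bp
  [104,124): 20 bp
  [124,130): 6 bp
  [130,135): 5 bp
  [135,148): 13 bp
  [148,159): 11 bp
  [159,166): 7 bp
  [166,184): 18 bp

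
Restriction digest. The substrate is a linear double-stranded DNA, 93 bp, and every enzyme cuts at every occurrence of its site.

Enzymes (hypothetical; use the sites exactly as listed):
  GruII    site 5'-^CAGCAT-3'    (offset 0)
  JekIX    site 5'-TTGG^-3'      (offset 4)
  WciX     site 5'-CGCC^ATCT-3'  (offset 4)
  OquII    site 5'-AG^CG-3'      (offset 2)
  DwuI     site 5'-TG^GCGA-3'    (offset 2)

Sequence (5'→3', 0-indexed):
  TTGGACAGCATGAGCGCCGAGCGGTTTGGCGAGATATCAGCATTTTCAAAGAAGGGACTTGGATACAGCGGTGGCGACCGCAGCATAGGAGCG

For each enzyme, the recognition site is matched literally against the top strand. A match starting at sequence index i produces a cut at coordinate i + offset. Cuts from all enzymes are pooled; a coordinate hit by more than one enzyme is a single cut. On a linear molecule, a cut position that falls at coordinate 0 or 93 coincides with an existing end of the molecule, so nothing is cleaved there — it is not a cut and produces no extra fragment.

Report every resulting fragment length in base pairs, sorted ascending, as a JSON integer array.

Site scan:
  GruII CAGCAT/0: at [5, 37, 80] ⇒ [5, 37, 80]
  JekIX TTGG/4: at [0, 25, 58] ⇒ [4, 29, 62]
  WciX (CGCCATCT, off=4): no sites
  OquII AGCG/2: at [12, 19, 66, 89] ⇒ [14, 21, 68, 91]
  DwuI TGGCGA/2: at [26, 71] ⇒ [28, 73]

All cut coordinates (distinct, sorted): [4, 5, 14, 21, 28, 29, 37, 62, 68, 73, 80, 91]

Fragments:
  [0,4): 4 bp
  [4,5): 1 bp
  [5,14): 9 bp
  [14,21): 7 bp
  [21,28): 7 bp
  [28,29): 1 bp
  [29,37): 8 bp
  [37,62): 25 bp
  [62,68): 6 bp
  [68,73): 5 bp
  [73,80): 7 bp
  [80,91): 11 bp
  [91,93): 2 bp

[1,1,2,4,5,6,7,7,7,8,9,11,25]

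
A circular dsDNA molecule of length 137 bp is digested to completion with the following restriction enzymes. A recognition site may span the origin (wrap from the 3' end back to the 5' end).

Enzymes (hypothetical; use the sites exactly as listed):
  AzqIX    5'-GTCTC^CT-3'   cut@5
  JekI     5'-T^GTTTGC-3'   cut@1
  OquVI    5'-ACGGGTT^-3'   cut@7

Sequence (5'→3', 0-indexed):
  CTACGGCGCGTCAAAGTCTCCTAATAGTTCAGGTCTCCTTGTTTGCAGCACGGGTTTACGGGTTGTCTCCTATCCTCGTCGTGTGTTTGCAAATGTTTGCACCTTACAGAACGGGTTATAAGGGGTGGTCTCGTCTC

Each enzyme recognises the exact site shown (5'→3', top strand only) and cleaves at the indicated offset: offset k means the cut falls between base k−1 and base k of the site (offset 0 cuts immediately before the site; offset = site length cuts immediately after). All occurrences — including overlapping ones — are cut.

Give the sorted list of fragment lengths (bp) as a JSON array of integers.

Per-enzyme occurrences:
  AzqIX (GTCTCCT, off=5): starts [15, 32, 64, 132] → cuts [0, 20, 37, 69]
  JekI (TGTTTGC, off=1): starts [39, 83, 93] → cuts [40, 84, 94]
  OquVI (ACGGGTT, off=7): starts [49, 57, 110] → cuts [56, 64, 117]

Pooled cuts: [0, 20, 37, 40, 56, 64, 69, 84, 94, 117]

Fragments:
  0→20: 20 bp
  20→37: 17 bp
  37→40: 3 bp
  40→56: 16 bp
  56→64: 8 bp
  64→69: 5 bp
  69→84: 15 bp
  84→94: 10 bp
  94→117: 23 bp
  117→0 (wrap): 137-117+0 = 20 bp

[3,5,8,10,15,16,17,20,20,23]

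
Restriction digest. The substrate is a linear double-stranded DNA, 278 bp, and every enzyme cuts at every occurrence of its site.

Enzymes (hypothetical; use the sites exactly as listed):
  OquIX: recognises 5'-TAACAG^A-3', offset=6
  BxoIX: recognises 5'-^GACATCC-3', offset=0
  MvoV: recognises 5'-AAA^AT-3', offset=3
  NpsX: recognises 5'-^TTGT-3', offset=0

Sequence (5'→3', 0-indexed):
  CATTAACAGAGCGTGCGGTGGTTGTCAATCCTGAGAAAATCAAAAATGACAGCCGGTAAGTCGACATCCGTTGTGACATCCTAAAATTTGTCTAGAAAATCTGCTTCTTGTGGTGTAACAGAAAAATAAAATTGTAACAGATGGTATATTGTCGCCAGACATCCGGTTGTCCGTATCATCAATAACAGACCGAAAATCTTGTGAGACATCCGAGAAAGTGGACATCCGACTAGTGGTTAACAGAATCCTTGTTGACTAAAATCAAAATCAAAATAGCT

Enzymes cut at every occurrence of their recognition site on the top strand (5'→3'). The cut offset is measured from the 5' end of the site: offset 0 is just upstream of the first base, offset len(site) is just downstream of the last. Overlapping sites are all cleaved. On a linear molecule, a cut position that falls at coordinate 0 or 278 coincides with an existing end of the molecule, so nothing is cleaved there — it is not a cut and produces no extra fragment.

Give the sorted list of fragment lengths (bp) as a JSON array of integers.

Per-enzyme occurrences:
  OquIX TAACAGA/6: at [3, 115, 134, 182, 237] ⇒ [9, 121, 140, 188, 243]
  BxoIX GACATCC/0: at [62, 74, 157, 204, 220] ⇒ [62, 74, 157, 204, 220]
  MvoV AAAAT/3: at [35, 42, 82, 95, 122, 127, 192, 257, 263, 269] ⇒ [38, 45, 85, 98, 125, 130, 195, 260, 266, 272]
  NpsX TTGT/0: at [21, 70, 87, 107, 131, 148, 166, 198, 248] ⇒ [21, 70, 87, 107, 131, 148, 166, 198, 248]

Pooled cuts: [9, 21, 38, 45, 62, 70, 74, 85, 87, 98, 107, 121, 125, 130, 131, 140, 148, 157, 166, 188, 195, 198, 204, 220, 243, 248, 260, 266, 272]

Fragment lengths:
  [0,9): 9 bp
  [9,21): 12 bp
  [21,38): 17 bp
  [38,45): 7 bp
  [45,62): 17 bp
  [62,70): 8 bp
  [70,74): 4 bp
  [74,85): 11 bp
  [85,87): 2 bp
  [87,98): 11 bp
  [98,107): 9 bp
  [107,121): 14 bp
  [121,125): 4 bp
  [125,130): 5 bp
  [130,131): 1 bp
  [131,140): 9 bp
  [140,148): 8 bp
  [148,157): 9 bp
  [157,166): 9 bp
  [166,188): 22 bp
  [188,195): 7 bp
  [195,198): 3 bp
  [198,204): 6 bp
  [204,220): 16 bp
  [220,243): 23 bp
  [243,248): 5 bp
  [248,260): 12 bp
  [260,266): 6 bp
  [266,272): 6 bp
  [272,278): 6 bp

[1,2,3,4,4,5,5,6,6,6,6,7,7,8,8,9,9,9,9,9,11,11,12,12,14,16,17,17,22,23]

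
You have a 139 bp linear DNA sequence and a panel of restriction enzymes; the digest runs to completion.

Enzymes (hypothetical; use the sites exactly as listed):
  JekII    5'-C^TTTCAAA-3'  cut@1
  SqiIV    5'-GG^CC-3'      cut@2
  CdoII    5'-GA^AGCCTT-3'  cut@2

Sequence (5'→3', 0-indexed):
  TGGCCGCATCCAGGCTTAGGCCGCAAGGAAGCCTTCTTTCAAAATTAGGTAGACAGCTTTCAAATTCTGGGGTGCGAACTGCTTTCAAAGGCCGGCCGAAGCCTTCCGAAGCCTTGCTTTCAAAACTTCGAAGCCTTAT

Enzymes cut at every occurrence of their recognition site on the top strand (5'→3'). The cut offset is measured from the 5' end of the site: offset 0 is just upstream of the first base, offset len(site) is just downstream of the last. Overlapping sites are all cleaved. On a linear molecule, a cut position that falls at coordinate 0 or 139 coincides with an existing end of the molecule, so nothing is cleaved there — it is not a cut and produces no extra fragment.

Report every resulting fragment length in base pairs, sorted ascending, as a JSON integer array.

[3,4,4,7,8,8,9,9,10,14,17,21,25]

Per-enzyme occurrences:
  JekII (CTTTCAAA, off=1): starts [35, 56, 81, 116] → cuts [36, 57, 82, 117]
  SqiIV (GGCC, off=2): starts [1, 18, 89, 93] → cuts [3, 20, 91, 95]
  CdoII (GAAGCCTT, off=2): starts [27, 97, 107, 129] → cuts [29, 99, 109, 131]

Pooled cuts: [3, 20, 29, 36, 57, 82, 91, 95, 99, 109, 117, 131]

Fragments:
  [0,3): 3 bp
  [3,20): 17 bp
  [20,29): 9 bp
  [29,36): 7 bp
  [36,57): 21 bp
  [57,82): 25 bp
  [82,91): 9 bp
  [91,95): 4 bp
  [95,99): 4 bp
  [99,109): 10 bp
  [109,117): 8 bp
  [117,131): 14 bp
  [131,139): 8 bp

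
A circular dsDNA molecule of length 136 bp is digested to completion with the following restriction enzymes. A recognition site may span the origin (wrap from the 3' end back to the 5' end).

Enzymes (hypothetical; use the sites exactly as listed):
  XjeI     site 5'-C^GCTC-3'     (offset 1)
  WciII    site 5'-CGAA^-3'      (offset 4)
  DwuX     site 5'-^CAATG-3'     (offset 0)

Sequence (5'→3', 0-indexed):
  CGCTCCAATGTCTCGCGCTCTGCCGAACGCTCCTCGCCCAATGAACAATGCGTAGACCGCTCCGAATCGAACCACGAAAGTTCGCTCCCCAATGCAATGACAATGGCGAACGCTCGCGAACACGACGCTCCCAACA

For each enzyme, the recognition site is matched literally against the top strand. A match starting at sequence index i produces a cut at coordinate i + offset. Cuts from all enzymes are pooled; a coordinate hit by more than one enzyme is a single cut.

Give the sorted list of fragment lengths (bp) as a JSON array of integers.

Scan for sites:
  XjeI CGCTC/1: at [0, 15, 27, 57, 82, 110, 125] ⇒ [1, 16, 28, 58, 83, 111, 126]
  WciII CGAA/4: at [23, 62, 67, 74, 106, 116] ⇒ [27, 66, 71, 78, 110, 120]
  DwuX CAATG/0: at [5, 38, 45, 89, 94, 100] ⇒ [5, 38, 45, 89, 94, 100]

Pooled cuts: [1, 5, 16, 27, 28, 38, 45, 58, 66, 71, 78, 83, 89, 94, 100, 110, 111, 120, 126]

Fragments:
  1→5: 4 bp
  5→16: 11 bp
  16→27: 11 bp
  27→28: 1 bp
  28→38: 10 bp
  38→45: 7 bp
  45→58: 13 bp
  58→66: 8 bp
  66→71: 5 bp
  71→78: 7 bp
  78→83: 5 bp
  83→89: 6 bp
  89→94: 5 bp
  94→100: 6 bp
  100→110: 10 bp
  110→111: 1 bp
  111→120: 9 bp
  120→126: 6 bp
  126→1 (wrap): 136-126+1 = 11 bp

[1,1,4,5,5,5,6,6,6,7,7,8,9,10,10,11,11,11,13]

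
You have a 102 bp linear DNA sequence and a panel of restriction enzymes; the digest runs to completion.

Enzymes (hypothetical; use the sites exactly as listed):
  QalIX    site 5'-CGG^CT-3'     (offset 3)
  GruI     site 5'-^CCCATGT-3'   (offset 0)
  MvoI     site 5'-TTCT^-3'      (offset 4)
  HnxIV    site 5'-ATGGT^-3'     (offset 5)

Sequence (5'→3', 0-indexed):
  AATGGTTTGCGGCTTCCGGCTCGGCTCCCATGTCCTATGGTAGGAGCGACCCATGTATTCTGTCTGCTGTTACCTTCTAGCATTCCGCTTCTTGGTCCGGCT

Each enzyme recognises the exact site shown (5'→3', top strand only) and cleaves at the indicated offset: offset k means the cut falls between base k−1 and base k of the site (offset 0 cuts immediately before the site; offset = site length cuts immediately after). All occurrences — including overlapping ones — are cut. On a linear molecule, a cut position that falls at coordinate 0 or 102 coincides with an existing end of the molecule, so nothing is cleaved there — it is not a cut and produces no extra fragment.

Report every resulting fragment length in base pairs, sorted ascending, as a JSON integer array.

Per-enzyme occurrences:
  QalIX (CGGCT, off=3): starts [9, 16, 21, 97] → cuts [12, 19, 24, 100]
  GruI (CCCATGT, off=0): starts [26, 49] → cuts [26, 49]
  MvoI (TTCT, off=4): starts [57, 74, 88] → cuts [61, 78, 92]
  HnxIV (ATGGT, off=5): starts [1, 36] → cuts [6, 41]

Pooled cuts: [6, 12, 19, 24, 26, 41, 49, 61, 78, 92, 100]

Fragment lengths:
  [0,6): 6 bp
  [6,12): 6 bp
  [12,19): 7 bp
  [19,24): 5 bp
  [24,26): 2 bp
  [26,41): 15 bp
  [41,49): 8 bp
  [49,61): 12 bp
  [61,78): 17 bp
  [78,92): 14 bp
  [92,100): 8 bp
  [100,102): 2 bp

[2,2,5,6,6,7,8,8,12,14,15,17]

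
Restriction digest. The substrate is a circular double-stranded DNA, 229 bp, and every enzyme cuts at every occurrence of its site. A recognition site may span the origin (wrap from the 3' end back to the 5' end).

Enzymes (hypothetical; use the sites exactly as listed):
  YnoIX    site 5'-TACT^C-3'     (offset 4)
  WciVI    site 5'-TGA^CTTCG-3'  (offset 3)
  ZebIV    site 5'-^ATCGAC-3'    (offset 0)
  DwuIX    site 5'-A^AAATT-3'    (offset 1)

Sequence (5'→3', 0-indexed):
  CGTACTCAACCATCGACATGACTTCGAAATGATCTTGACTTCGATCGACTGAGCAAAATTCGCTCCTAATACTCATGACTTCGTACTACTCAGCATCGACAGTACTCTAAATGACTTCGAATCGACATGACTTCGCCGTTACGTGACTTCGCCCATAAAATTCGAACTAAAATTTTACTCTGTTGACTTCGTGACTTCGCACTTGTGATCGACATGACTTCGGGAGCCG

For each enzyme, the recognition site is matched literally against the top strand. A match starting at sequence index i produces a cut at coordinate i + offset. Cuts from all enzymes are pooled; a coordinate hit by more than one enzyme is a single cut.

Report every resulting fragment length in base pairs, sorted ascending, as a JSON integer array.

Scan for sites:
  YnoIX TACTC/4: at [2, 69, 86, 102, 175] ⇒ [6, 73, 90, 106, 179]
  WciVI TGACTTCG/3: at [18, 35, 75, 111, 127, 143, 183, 191, 214] ⇒ [21, 38, 78, 114, 130, 146, 186, 194, 217]
  ZebIV ATCGAC/0: at [11, 43, 94, 120, 207] ⇒ [11, 43, 94, 120, 207]
  DwuIX AAAATT/1: at [54, 156, 168] ⇒ [55, 157, 169]

Pooled cuts: [6, 11, 21, 38, 43, 55, 73, 78, 90, 94, 106, 114, 120, 130, 146, 157, 169, 179, 186, 194, 207, 217]

Fragment lengths:
  6→11: 5 bp
  11→21: 10 bp
  21→38: 17 bp
  38→43: 5 bp
  43→55: 12 bp
  55→73: 18 bp
  73→78: 5 bp
  78→90: 12 bp
  90→94: 4 bp
  94→106: 12 bp
  106→114: 8 bp
  114→120: 6 bp
  120→130: 10 bp
  130→146: 16 bp
  146→157: 11 bp
  157→169: 12 bp
  169→179: 10 bp
  179→186: 7 bp
  186→194: 8 bp
  194→207: 13 bp
  207→217: 10 bp
  217→6 (wrap): 229-217+6 = 18 bp

[4,5,5,5,6,7,8,8,10,10,10,10,11,12,12,12,12,13,16,17,18,18]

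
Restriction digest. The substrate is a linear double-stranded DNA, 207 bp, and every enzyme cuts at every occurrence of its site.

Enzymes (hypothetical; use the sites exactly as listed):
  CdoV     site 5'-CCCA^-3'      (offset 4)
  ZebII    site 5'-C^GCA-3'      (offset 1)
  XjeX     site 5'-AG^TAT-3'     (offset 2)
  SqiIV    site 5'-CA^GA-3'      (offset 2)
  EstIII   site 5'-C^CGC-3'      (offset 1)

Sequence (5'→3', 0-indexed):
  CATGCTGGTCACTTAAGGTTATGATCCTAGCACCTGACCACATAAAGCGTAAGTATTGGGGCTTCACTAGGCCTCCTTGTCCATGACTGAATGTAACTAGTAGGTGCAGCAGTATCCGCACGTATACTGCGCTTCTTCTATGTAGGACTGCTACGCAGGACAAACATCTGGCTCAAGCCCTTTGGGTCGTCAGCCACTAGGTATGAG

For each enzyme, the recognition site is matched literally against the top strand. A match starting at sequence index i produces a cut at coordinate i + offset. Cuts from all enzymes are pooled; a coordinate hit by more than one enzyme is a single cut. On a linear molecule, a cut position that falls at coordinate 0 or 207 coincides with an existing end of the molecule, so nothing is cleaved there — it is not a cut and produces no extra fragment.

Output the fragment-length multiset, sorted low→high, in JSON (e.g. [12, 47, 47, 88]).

[1,4,37,53,53,59]

Scan for sites:
  CdoV (CCCA, off=4): no sites
  ZebII (CGCA, off=1): starts [116, 153] → cuts [117, 154]
  XjeX (AGTAT, off=2): starts [51, 110] → cuts [53, 112]
  SqiIV (CAGA, off=2): no sites
  EstIII (CCGC, off=1): starts [115] → cuts [116]

Pooled cuts: [53, 112, 116, 117, 154]

Fragment lengths:
  [0,53): 53 bp
  [53,112): 59 bp
  [112,116): 4 bp
  [116,117): 1 bp
  [117,154): 37 bp
  [154,207): 53 bp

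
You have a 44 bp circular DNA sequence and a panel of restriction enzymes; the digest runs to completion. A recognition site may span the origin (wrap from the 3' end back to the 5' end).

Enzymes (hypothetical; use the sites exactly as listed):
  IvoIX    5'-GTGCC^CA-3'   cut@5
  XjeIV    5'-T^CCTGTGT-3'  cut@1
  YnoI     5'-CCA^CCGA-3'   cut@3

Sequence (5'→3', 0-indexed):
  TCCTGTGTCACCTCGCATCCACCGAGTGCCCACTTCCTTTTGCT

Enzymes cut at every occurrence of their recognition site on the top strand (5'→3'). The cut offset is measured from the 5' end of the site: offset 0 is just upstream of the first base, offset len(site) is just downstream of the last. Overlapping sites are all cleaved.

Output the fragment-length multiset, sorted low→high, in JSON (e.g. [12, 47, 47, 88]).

Site scan:
  IvoIX (GTGCCCA, off=5): starts [25] → cuts [30]
  XjeIV (TCCTGTGT, off=1): starts [0] → cuts [1]
  YnoI (CCACCGA, off=3): starts [18] → cuts [21]

All cut coordinates (distinct, sorted): [1, 21, 30]

Fragments:
  1→21: 20 bp
  21→30: 9 bp
  30→1 (wrap): 44-30+1 = 15 bp

[9,15,20]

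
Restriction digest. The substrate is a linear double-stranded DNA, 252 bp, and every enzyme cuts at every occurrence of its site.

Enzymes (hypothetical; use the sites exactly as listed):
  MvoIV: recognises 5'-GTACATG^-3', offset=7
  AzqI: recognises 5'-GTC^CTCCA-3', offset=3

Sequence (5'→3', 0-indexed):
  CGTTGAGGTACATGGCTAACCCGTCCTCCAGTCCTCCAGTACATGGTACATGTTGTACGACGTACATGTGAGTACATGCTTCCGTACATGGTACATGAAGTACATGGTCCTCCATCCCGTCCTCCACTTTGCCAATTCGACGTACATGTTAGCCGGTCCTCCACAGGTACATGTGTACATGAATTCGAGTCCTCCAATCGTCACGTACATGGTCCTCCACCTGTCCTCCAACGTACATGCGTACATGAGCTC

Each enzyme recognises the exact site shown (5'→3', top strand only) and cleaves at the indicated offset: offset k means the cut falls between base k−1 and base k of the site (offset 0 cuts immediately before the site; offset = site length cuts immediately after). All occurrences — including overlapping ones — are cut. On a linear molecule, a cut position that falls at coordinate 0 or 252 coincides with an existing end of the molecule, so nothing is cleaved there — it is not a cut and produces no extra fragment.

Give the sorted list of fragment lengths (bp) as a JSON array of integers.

[3,3,5,7,7,8,8,8,9,10,10,10,11,11,12,12,12,14,14,15,16,20,27]

Per-enzyme occurrences:
  MvoIV (GTACATG, off=7): starts [7, 38, 45, 61, 71, 83, 90, 99, 141, 166, 174, 204, 232, 240] → cuts [14, 45, 52, 68, 78, 90, 97, 106, 148, 173, 181, 211, 239, 247]
  AzqI (GTCCTCCA, off=3): starts [22, 30, 106, 118, 155, 188, 211, 222] → cuts [25, 33, 109, 121, 158, 191, 214, 225]

Pooled cuts: [14, 25, 33, 45, 52, 68, 78, 90, 97, 106, 109, 121, 148, 158, 173, 181, 191, 211, 214, 225, 239, 247]

Fragments:
  [0,14): 14 bp
  [14,25): 11 bp
  [25,33): 8 bp
  [33,45): 12 bp
  [45,52): 7 bp
  [52,68): 16 bp
  [68,78): 10 bp
  [78,90): 12 bp
  [90,97): 7 bp
  [97,106): 9 bp
  [106,109): 3 bp
  [109,121): 12 bp
  [121,148): 27 bp
  [148,158): 10 bp
  [158,173): 15 bp
  [173,181): 8 bp
  [181,191): 10 bp
  [191,211): 20 bp
  [211,214): 3 bp
  [214,225): 11 bp
  [225,239): 14 bp
  [239,247): 8 bp
  [247,252): 5 bp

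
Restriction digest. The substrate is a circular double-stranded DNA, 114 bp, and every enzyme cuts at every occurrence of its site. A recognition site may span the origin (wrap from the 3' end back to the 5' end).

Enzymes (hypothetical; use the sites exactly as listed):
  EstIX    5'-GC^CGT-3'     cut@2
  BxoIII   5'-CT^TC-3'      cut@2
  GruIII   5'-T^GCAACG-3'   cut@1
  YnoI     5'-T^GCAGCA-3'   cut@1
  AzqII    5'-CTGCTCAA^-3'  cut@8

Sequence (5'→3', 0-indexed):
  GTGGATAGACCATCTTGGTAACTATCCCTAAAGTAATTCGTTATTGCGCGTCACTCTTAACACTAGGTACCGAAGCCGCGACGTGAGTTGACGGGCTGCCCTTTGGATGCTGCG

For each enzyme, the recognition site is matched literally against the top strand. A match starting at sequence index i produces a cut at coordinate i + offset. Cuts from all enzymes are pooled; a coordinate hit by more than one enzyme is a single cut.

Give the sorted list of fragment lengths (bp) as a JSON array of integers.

Scan for sites:
  EstIX (GCCGT, off=2): no sites
  BxoIII (CTTC, off=2): no sites
  GruIII (TGCAACG, off=1): no sites
  YnoI (TGCAGCA, off=1): no sites
  AzqII (CTGCTCAA, off=8): no sites

Pooled cuts: ∅

Fragment lengths:
  no cuts → one circular fragment of 114 bp

[114]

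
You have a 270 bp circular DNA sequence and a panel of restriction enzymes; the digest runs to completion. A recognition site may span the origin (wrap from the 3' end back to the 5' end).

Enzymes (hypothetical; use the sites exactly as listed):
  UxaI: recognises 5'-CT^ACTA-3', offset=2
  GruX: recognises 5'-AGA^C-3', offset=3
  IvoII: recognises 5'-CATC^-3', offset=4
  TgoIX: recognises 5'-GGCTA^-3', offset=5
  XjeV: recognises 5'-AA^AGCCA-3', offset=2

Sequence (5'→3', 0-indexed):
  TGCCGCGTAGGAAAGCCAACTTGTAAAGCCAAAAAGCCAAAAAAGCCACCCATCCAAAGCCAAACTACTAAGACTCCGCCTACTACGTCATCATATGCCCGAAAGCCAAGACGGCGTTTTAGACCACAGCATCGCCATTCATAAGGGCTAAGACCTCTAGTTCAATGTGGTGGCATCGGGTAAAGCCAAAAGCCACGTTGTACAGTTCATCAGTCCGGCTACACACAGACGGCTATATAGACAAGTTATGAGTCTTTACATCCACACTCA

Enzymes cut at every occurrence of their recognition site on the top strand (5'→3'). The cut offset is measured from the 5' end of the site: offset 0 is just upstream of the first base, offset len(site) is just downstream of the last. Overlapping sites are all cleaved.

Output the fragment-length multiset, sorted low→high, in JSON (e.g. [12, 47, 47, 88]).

Per-enzyme occurrences:
  UxaI (CTACTA, off=2): starts [64, 79] → cuts [66, 81]
  GruX (AGAC, off=3): starts [70, 108, 120, 150, 226, 238] → cuts [73, 111, 123, 153, 229, 241]
  IvoII (CATC, off=4): starts [50, 88, 129, 173, 207, 258] → cuts [54, 92, 133, 177, 211, 262]
  TgoIX (GGCTA, off=5): starts [145, 216, 230] → cuts [150, 221, 235]
  XjeV (AAAGCCA, off=2): starts [11, 24, 32, 41, 55, 101, 181, 188] → cuts [13, 26, 34, 43, 57, 103, 183, 190]

All cut coordinates (distinct, sorted): [13, 26, 34, 43, 54, 57, 66, 73, 81, 92, 103, 111, 123, 133, 150, 153, 177, 183, 190, 211, 221, 229, 235, 241, 262]

Fragment lengths:
  13→26: 13 bp
  26→34: 8 bp
  34→43: 9 bp
  43→54: 11 bp
  54→57: 3 bp
  57→66: 9 bp
  66→73: 7 bp
  73→81: 8 bp
  81→92: 11 bp
  92→103: 11 bp
  103→111: 8 bp
  111→123: 12 bp
  123→133: 10 bp
  133→150: 17 bp
  150→153: 3 bp
  153→177: 24 bp
  177→183: 6 bp
  183→190: 7 bp
  190→211: 21 bp
  211→221: 10 bp
  221→229: 8 bp
  229→235: 6 bp
  235→241: 6 bp
  241→262: 21 bp
  262→13 (wrap): 270-262+13 = 21 bp

[3,3,6,6,6,7,7,8,8,8,8,9,9,10,10,11,11,11,12,13,17,21,21,21,24]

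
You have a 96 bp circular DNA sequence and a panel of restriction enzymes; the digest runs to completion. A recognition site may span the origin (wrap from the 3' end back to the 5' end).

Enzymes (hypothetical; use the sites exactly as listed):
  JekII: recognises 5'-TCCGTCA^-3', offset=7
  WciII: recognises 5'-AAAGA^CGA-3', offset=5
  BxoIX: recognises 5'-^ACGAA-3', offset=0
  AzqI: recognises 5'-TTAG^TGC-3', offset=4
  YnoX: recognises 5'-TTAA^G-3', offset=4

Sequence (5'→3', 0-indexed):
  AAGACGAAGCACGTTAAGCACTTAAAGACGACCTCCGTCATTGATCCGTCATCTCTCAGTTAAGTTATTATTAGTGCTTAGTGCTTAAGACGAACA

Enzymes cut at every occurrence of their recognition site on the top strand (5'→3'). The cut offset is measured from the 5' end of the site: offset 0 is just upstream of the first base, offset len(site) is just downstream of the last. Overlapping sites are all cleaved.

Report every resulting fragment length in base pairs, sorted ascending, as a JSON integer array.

[1,1,7,7,10,11,11,11,12,12,13]

Site scan:
  JekII TCCGTCA/7: at [33, 44] ⇒ [40, 51]
  WciII AAAGACGA/5: at [23, 95] ⇒ [4, 28]
  BxoIX ACGAA/0: at [3, 89] ⇒ [3, 89]
  AzqI TTAGTGC/4: at [70, 77] ⇒ [74, 81]
  YnoX TTAAG/4: at [13, 59, 84] ⇒ [17, 63, 88]

All cut coordinates (distinct, sorted): [3, 4, 17, 28, 40, 51, 63, 74, 81, 88, 89]

Fragments:
  3→4: 1 bp
  4→17: 13 bp
  17→28: 11 bp
  28→40: 12 bp
  40→51: 11 bp
  51→63: 12 bp
  63→74: 11 bp
  74→81: 7 bp
  81→88: 7 bp
  88→89: 1 bp
  89→3 (wrap): 96-89+3 = 10 bp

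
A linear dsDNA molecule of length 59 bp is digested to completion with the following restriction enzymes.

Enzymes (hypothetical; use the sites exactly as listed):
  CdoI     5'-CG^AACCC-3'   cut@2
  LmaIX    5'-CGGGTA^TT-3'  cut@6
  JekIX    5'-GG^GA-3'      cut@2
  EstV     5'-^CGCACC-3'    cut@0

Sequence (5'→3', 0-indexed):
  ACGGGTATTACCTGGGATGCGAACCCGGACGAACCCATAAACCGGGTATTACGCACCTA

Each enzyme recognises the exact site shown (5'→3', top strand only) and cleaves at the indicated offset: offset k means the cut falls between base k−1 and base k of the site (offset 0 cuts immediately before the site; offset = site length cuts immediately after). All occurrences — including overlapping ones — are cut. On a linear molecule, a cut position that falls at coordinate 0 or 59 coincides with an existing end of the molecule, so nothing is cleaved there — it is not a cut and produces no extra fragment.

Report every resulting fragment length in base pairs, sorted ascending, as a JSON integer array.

Per-enzyme occurrences:
  CdoI CGAACCC/2: at [19, 29] ⇒ [21, 31]
  LmaIX CGGGTATT/6: at [1, 42] ⇒ [7, 48]
  JekIX GGGA/2: at [13] ⇒ [15]
  EstV CGCACC/0: at [51] ⇒ [51]

Pooled cuts: [7, 15, 21, 31, 48, 51]

Fragments:
  [0,7): 7 bp
  [7,15): 8 bp
  [15,21): 6 bp
  [21,31): 10 bp
  [31,48): 17 bp
  [48,51): 3 bp
  [51,59): 8 bp

[3,6,7,8,8,10,17]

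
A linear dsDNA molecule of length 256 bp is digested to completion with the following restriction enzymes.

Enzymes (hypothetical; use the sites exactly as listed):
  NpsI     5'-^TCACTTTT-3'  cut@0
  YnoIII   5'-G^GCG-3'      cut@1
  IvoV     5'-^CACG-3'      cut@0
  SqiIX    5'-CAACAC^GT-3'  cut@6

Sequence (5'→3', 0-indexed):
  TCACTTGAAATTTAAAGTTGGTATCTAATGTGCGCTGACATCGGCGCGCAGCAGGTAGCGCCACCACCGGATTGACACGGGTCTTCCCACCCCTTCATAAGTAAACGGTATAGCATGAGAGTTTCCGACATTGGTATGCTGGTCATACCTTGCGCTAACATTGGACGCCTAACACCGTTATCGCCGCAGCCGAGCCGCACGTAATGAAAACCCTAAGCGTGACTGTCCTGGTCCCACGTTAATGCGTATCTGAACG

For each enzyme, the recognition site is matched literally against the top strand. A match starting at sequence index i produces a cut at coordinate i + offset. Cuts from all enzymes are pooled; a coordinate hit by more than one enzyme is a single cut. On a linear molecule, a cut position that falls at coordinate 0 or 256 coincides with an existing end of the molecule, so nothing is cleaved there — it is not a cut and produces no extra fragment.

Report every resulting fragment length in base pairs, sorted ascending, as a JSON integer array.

Per-enzyme occurrences:
  NpsI (TCACTTTT, off=0): no sites
  YnoIII GGCG/1: at [42] ⇒ [43]
  IvoV CACG/0: at [75, 197, 234] ⇒ [75, 197, 234]
  SqiIX (CAACACGT, off=6): no sites

Pooled cuts: [43, 75, 197, 234]

Fragments:
  [0,43): 43 bp
  [43,75): 32 bp
  [75,197): 122 bp
  [197,234): 37 bp
  [234,256): 22 bp

[22,32,37,43,122]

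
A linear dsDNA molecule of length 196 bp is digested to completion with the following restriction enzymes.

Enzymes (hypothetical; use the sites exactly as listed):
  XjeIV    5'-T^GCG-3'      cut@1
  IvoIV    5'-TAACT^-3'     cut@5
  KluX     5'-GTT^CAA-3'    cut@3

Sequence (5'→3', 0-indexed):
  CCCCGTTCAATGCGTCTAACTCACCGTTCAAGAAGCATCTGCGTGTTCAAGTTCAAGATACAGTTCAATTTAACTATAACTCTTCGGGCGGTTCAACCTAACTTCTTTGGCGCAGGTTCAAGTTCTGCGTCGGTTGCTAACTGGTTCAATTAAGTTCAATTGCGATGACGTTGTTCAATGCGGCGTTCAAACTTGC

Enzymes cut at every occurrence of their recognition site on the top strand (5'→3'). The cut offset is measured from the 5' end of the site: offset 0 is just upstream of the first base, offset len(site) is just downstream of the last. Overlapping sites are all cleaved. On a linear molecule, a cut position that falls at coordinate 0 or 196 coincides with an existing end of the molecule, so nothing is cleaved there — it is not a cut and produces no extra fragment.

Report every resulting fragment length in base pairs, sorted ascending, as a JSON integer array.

Per-enzyme occurrences:
  XjeIV (TGCG, off=1): starts [10, 39, 125, 160, 178] → cuts [11, 40, 126, 161, 179]
  IvoIV (TAACT, off=5): starts [16, 70, 76, 98, 137] → cuts [21, 75, 81, 103, 142]
  KluX (GTTCAA, off=3): starts [4, 25, 44, 50, 62, 90, 115, 143, 153, 172, 184] → cuts [7, 28, 47, 53, 65, 93, 118, 146, 156, 175, 187]

Pooled cuts: [7, 11, 21, 28, 40, 47, 53, 65, 75, 81, 93, 103, 118, 126, 142, 146, 156, 161, 175, 179, 187]

Fragment lengths:
  [0,7): 7 bp
  [7,11): 4 bp
  [11,21): 10 bp
  [21,28): 7 bp
  [28,40): 12 bp
  [40,47): 7 bp
  [47,53): 6 bp
  [53,65): 12 bp
  [65,75): 10 bp
  [75,81): 6 bp
  [81,93): 12 bp
  [93,103): 10 bp
  [103,118): 15 bp
  [118,126): 8 bp
  [126,142): 16 bp
  [142,146): 4 bp
  [146,156): 10 bp
  [156,161): 5 bp
  [161,175): 14 bp
  [175,179): 4 bp
  [179,187): 8 bp
  [187,196): 9 bp

[4,4,4,5,6,6,7,7,7,8,8,9,10,10,10,10,12,12,12,14,15,16]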